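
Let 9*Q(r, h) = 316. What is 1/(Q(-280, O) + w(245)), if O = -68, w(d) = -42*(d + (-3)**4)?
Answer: -9/122912 ≈ -7.3223e-5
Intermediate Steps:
w(d) = -3402 - 42*d (w(d) = -42*(d + 81) = -42*(81 + d) = -3402 - 42*d)
Q(r, h) = 316/9 (Q(r, h) = (1/9)*316 = 316/9)
1/(Q(-280, O) + w(245)) = 1/(316/9 + (-3402 - 42*245)) = 1/(316/9 + (-3402 - 10290)) = 1/(316/9 - 13692) = 1/(-122912/9) = -9/122912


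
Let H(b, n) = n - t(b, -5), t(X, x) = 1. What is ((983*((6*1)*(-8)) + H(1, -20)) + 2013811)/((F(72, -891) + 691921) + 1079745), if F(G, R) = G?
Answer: 983303/885869 ≈ 1.1100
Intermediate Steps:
H(b, n) = -1 + n (H(b, n) = n - 1*1 = n - 1 = -1 + n)
((983*((6*1)*(-8)) + H(1, -20)) + 2013811)/((F(72, -891) + 691921) + 1079745) = ((983*((6*1)*(-8)) + (-1 - 20)) + 2013811)/((72 + 691921) + 1079745) = ((983*(6*(-8)) - 21) + 2013811)/(691993 + 1079745) = ((983*(-48) - 21) + 2013811)/1771738 = ((-47184 - 21) + 2013811)*(1/1771738) = (-47205 + 2013811)*(1/1771738) = 1966606*(1/1771738) = 983303/885869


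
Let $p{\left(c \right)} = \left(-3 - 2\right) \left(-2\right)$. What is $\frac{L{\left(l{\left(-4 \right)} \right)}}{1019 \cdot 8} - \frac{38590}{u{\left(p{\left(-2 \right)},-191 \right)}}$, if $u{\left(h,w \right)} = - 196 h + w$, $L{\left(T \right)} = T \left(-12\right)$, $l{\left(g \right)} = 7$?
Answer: $\frac{78601249}{4383738} \approx 17.93$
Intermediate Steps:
$p{\left(c \right)} = 10$ ($p{\left(c \right)} = \left(-5\right) \left(-2\right) = 10$)
$L{\left(T \right)} = - 12 T$
$u{\left(h,w \right)} = w - 196 h$
$\frac{L{\left(l{\left(-4 \right)} \right)}}{1019 \cdot 8} - \frac{38590}{u{\left(p{\left(-2 \right)},-191 \right)}} = \frac{\left(-12\right) 7}{1019 \cdot 8} - \frac{38590}{-191 - 1960} = - \frac{84}{8152} - \frac{38590}{-191 - 1960} = \left(-84\right) \frac{1}{8152} - \frac{38590}{-2151} = - \frac{21}{2038} - - \frac{38590}{2151} = - \frac{21}{2038} + \frac{38590}{2151} = \frac{78601249}{4383738}$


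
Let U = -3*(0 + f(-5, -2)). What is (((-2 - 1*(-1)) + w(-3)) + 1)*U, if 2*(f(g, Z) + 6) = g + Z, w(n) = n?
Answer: -171/2 ≈ -85.500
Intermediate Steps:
f(g, Z) = -6 + Z/2 + g/2 (f(g, Z) = -6 + (g + Z)/2 = -6 + (Z + g)/2 = -6 + (Z/2 + g/2) = -6 + Z/2 + g/2)
U = 57/2 (U = -3*(0 + (-6 + (½)*(-2) + (½)*(-5))) = -3*(0 + (-6 - 1 - 5/2)) = -3*(0 - 19/2) = -3*(-19/2) = 57/2 ≈ 28.500)
(((-2 - 1*(-1)) + w(-3)) + 1)*U = (((-2 - 1*(-1)) - 3) + 1)*(57/2) = (((-2 + 1) - 3) + 1)*(57/2) = ((-1 - 3) + 1)*(57/2) = (-4 + 1)*(57/2) = -3*57/2 = -171/2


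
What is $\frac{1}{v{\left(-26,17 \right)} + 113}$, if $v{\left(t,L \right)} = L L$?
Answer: $\frac{1}{402} \approx 0.0024876$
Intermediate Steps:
$v{\left(t,L \right)} = L^{2}$
$\frac{1}{v{\left(-26,17 \right)} + 113} = \frac{1}{17^{2} + 113} = \frac{1}{289 + 113} = \frac{1}{402}$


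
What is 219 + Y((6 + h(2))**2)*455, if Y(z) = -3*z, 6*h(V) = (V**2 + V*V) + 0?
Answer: -219563/3 ≈ -73188.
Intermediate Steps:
h(V) = V**2/3 (h(V) = ((V**2 + V*V) + 0)/6 = ((V**2 + V**2) + 0)/6 = (2*V**2 + 0)/6 = (2*V**2)/6 = V**2/3)
219 + Y((6 + h(2))**2)*455 = 219 - 3*(6 + (1/3)*2**2)**2*455 = 219 - 3*(6 + (1/3)*4)**2*455 = 219 - 3*(6 + 4/3)**2*455 = 219 - 3*(22/3)**2*455 = 219 - 3*484/9*455 = 219 - 484/3*455 = 219 - 220220/3 = -219563/3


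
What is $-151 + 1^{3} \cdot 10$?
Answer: $-141$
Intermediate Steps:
$-151 + 1^{3} \cdot 10 = -151 + 1 \cdot 10 = -151 + 10 = -141$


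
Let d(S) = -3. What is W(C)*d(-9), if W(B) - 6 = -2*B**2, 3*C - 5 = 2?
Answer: 44/3 ≈ 14.667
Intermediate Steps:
C = 7/3 (C = 5/3 + (1/3)*2 = 5/3 + 2/3 = 7/3 ≈ 2.3333)
W(B) = 6 - 2*B**2
W(C)*d(-9) = (6 - 2*(7/3)**2)*(-3) = (6 - 2*49/9)*(-3) = (6 - 98/9)*(-3) = -44/9*(-3) = 44/3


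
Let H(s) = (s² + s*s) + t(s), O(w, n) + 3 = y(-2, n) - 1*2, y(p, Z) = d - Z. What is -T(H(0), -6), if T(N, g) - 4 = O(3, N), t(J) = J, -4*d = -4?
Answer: 0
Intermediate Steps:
d = 1 (d = -¼*(-4) = 1)
y(p, Z) = 1 - Z
O(w, n) = -4 - n (O(w, n) = -3 + ((1 - n) - 1*2) = -3 + ((1 - n) - 2) = -3 + (-1 - n) = -4 - n)
H(s) = s + 2*s² (H(s) = (s² + s*s) + s = (s² + s²) + s = 2*s² + s = s + 2*s²)
T(N, g) = -N (T(N, g) = 4 + (-4 - N) = -N)
-T(H(0), -6) = -(-1)*0*(1 + 2*0) = -(-1)*0*(1 + 0) = -(-1)*0*1 = -(-1)*0 = -1*0 = 0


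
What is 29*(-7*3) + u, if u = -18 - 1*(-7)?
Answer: -620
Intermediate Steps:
u = -11 (u = -18 + 7 = -11)
29*(-7*3) + u = 29*(-7*3) - 11 = 29*(-21) - 11 = -609 - 11 = -620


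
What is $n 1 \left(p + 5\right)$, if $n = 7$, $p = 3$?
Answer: $56$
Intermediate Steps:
$n 1 \left(p + 5\right) = 7 \cdot 1 \left(3 + 5\right) = 7 \cdot 1 \cdot 8 = 7 \cdot 8 = 56$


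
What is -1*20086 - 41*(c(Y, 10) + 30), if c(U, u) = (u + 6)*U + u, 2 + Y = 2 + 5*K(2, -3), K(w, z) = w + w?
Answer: -34846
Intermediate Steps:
K(w, z) = 2*w
Y = 20 (Y = -2 + (2 + 5*(2*2)) = -2 + (2 + 5*4) = -2 + (2 + 20) = -2 + 22 = 20)
c(U, u) = u + U*(6 + u) (c(U, u) = (6 + u)*U + u = U*(6 + u) + u = u + U*(6 + u))
-1*20086 - 41*(c(Y, 10) + 30) = -1*20086 - 41*((10 + 6*20 + 20*10) + 30) = -20086 - 41*((10 + 120 + 200) + 30) = -20086 - 41*(330 + 30) = -20086 - 41*360 = -20086 - 1*14760 = -20086 - 14760 = -34846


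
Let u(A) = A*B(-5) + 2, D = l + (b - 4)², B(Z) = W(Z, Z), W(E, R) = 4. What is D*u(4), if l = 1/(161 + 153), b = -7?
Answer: 341955/157 ≈ 2178.1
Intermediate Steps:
l = 1/314 ≈ 0.0031847
B(Z) = 4
D = 37995/314 (D = 1/314 + (-7 - 4)² = 1/314 + (-11)² = 1/314 + 121 = 37995/314 ≈ 121.00)
u(A) = 2 + 4*A (u(A) = A*4 + 2 = 4*A + 2 = 2 + 4*A)
D*u(4) = 37995*(2 + 4*4)/314 = 37995*(2 + 16)/314 = (37995/314)*18 = 341955/157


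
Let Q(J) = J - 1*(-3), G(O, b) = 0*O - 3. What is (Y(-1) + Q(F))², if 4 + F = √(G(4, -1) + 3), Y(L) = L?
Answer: 4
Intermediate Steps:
G(O, b) = -3 (G(O, b) = 0 - 3 = -3)
F = -4 (F = -4 + √(-3 + 3) = -4 + √0 = -4 + 0 = -4)
Q(J) = 3 + J (Q(J) = J + 3 = 3 + J)
(Y(-1) + Q(F))² = (-1 + (3 - 4))² = (-1 - 1)² = (-2)² = 4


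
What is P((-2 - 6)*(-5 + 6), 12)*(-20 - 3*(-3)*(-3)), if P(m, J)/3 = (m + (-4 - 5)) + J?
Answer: 705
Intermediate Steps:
P(m, J) = -27 + 3*J + 3*m (P(m, J) = 3*((m + (-4 - 5)) + J) = 3*((m - 9) + J) = 3*((-9 + m) + J) = 3*(-9 + J + m) = -27 + 3*J + 3*m)
P((-2 - 6)*(-5 + 6), 12)*(-20 - 3*(-3)*(-3)) = (-27 + 3*12 + 3*((-2 - 6)*(-5 + 6)))*(-20 - 3*(-3)*(-3)) = (-27 + 36 + 3*(-8*1))*(-20 + 9*(-3)) = (-27 + 36 + 3*(-8))*(-20 - 27) = (-27 + 36 - 24)*(-47) = -15*(-47) = 705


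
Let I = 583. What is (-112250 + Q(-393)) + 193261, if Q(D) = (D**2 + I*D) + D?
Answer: 5948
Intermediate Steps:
Q(D) = D**2 + 584*D (Q(D) = (D**2 + 583*D) + D = D**2 + 584*D)
(-112250 + Q(-393)) + 193261 = (-112250 - 393*(584 - 393)) + 193261 = (-112250 - 393*191) + 193261 = (-112250 - 75063) + 193261 = -187313 + 193261 = 5948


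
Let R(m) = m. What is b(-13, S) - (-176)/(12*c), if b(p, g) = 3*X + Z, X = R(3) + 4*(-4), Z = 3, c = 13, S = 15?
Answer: -1360/39 ≈ -34.872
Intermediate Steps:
X = -13 (X = 3 + 4*(-4) = 3 - 16 = -13)
b(p, g) = -36 (b(p, g) = 3*(-13) + 3 = -39 + 3 = -36)
b(-13, S) - (-176)/(12*c) = -36 - (-176)/(12*13) = -36 - (-176)/156 = -36 - 1*(-44/39) = -36 + 44/39 = -1360/39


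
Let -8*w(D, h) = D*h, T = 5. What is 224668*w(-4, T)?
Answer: 561670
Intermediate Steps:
w(D, h) = -D*h/8
224668*w(-4, T) = 224668*(-⅛*(-4)*5) = 224668*(5/2) = 561670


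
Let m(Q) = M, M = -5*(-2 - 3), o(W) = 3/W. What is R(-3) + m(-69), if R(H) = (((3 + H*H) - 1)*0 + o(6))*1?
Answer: 51/2 ≈ 25.500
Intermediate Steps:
M = 25 (M = -5*(-5) = 25)
R(H) = ½ (R(H) = (((3 + H*H) - 1)*0 + 3/6)*1 = (((3 + H²) - 1)*0 + 3*(⅙))*1 = ((2 + H²)*0 + ½)*1 = (0 + ½)*1 = (½)*1 = ½)
m(Q) = 25
R(-3) + m(-69) = ½ + 25 = 51/2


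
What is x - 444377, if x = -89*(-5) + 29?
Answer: -443903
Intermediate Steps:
x = 474 (x = 445 + 29 = 474)
x - 444377 = 474 - 444377 = -443903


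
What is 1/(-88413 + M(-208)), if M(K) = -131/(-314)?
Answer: -314/27761551 ≈ -1.1311e-5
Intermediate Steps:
M(K) = 131/314 (M(K) = -131*(-1/314) = 131/314)
1/(-88413 + M(-208)) = 1/(-88413 + 131/314) = 1/(-27761551/314) = -314/27761551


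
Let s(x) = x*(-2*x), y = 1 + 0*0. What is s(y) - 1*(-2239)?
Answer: 2237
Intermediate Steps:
y = 1 (y = 1 + 0 = 1)
s(x) = -2*x**2
s(y) - 1*(-2239) = -2*1**2 - 1*(-2239) = -2*1 + 2239 = -2 + 2239 = 2237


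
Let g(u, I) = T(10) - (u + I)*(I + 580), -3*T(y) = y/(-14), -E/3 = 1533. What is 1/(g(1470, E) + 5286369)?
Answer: -21/153070717 ≈ -1.3719e-7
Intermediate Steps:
E = -4599 (E = -3*1533 = -4599)
T(y) = y/42 (T(y) = -y/(3*(-14)) = -y*(-1)/(3*14) = -(-1)*y/42 = y/42)
g(u, I) = 5/21 - (580 + I)*(I + u) (g(u, I) = (1/42)*10 - (u + I)*(I + 580) = 5/21 - (I + u)*(580 + I) = 5/21 - (580 + I)*(I + u))
1/(g(1470, E) + 5286369) = 1/((5/21 - 1*(-4599)**2 - 580*(-4599) - 580*1470 - 1*(-4599)*1470) + 5286369) = 1/((5/21 - 1*21150801 + 2667420 - 852600 + 6760530) + 5286369) = 1/((5/21 - 21150801 + 2667420 - 852600 + 6760530) + 5286369) = 1/(-264084466/21 + 5286369) = 1/(-153070717/21) = -21/153070717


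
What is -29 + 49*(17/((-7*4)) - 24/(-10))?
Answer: 1177/20 ≈ 58.850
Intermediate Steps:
-29 + 49*(17/((-7*4)) - 24/(-10)) = -29 + 49*(17/(-28) - 24*(-⅒)) = -29 + 49*(17*(-1/28) + 12/5) = -29 + 49*(-17/28 + 12/5) = -29 + 49*(251/140) = -29 + 1757/20 = 1177/20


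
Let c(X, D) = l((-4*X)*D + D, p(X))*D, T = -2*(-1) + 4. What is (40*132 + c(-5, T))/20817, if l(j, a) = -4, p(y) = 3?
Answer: 584/2313 ≈ 0.25249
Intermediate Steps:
T = 6 (T = 2 + 4 = 6)
c(X, D) = -4*D
(40*132 + c(-5, T))/20817 = (40*132 - 4*6)/20817 = (5280 - 24)*(1/20817) = 5256*(1/20817) = 584/2313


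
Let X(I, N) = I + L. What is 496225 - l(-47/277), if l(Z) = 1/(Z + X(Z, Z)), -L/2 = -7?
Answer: 1877715123/3784 ≈ 4.9623e+5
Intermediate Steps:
L = 14 (L = -2*(-7) = 14)
X(I, N) = 14 + I (X(I, N) = I + 14 = 14 + I)
l(Z) = 1/(14 + 2*Z) (l(Z) = 1/(Z + (14 + Z)) = 1/(14 + 2*Z))
496225 - l(-47/277) = 496225 - 1/(2*(7 - 47/277)) = 496225 - 1/(2*1892/277) = 496225 - 277/(2*1892) = 496225 - 1*277/3784 = 496225 - 277/3784 = 1877715123/3784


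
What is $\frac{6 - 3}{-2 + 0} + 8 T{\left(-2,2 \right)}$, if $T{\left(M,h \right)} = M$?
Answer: $- \frac{35}{2} \approx -17.5$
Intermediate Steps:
$\frac{6 - 3}{-2 + 0} + 8 T{\left(-2,2 \right)} = \frac{6 - 3}{-2 + 0} + 8 \left(-2\right) = \frac{3}{-2} - 16 = 3 \left(- \frac{1}{2}\right) - 16 = - \frac{3}{2} - 16 = - \frac{35}{2}$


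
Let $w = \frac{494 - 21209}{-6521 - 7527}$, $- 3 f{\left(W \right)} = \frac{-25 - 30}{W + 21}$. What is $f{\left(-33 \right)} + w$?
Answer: $- \frac{6725}{126432} \approx -0.053191$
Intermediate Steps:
$f{\left(W \right)} = \frac{55}{3 \left(21 + W\right)}$ ($f{\left(W \right)} = - \frac{\left(-25 - 30\right) \frac{1}{W + 21}}{3} = - \frac{\left(-55\right) \frac{1}{21 + W}}{3} = \frac{55}{3 \left(21 + W\right)}$)
$w = \frac{20715}{14048}$ ($w = - \frac{20715}{-14048} = \left(-20715\right) \left(- \frac{1}{14048}\right) = \frac{20715}{14048} \approx 1.4746$)
$f{\left(-33 \right)} + w = \frac{55}{3 \left(21 - 33\right)} + \frac{20715}{14048} = \frac{55}{3 \left(-12\right)} + \frac{20715}{14048} = \frac{55}{3} \left(- \frac{1}{12}\right) + \frac{20715}{14048} = - \frac{55}{36} + \frac{20715}{14048} = - \frac{6725}{126432}$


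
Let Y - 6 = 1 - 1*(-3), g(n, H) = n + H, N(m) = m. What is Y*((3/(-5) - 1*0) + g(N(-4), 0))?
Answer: -46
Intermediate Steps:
g(n, H) = H + n
Y = 10 (Y = 6 + (1 - 1*(-3)) = 6 + (1 + 3) = 6 + 4 = 10)
Y*((3/(-5) - 1*0) + g(N(-4), 0)) = 10*((3/(-5) - 1*0) + (0 - 4)) = 10*((3*(-⅕) + 0) - 4) = 10*((-⅗ + 0) - 4) = 10*(-⅗ - 4) = 10*(-23/5) = -46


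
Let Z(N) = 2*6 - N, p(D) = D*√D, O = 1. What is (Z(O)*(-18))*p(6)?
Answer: -1188*√6 ≈ -2910.0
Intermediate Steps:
p(D) = D^(3/2)
Z(N) = 12 - N
(Z(O)*(-18))*p(6) = ((12 - 1*1)*(-18))*6^(3/2) = ((12 - 1)*(-18))*(6*√6) = (11*(-18))*(6*√6) = -1188*√6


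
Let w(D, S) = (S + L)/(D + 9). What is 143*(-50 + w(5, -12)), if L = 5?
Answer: -14443/2 ≈ -7221.5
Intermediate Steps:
w(D, S) = (5 + S)/(9 + D) (w(D, S) = (S + 5)/(D + 9) = (5 + S)/(9 + D))
143*(-50 + w(5, -12)) = 143*(-50 + (5 - 12)/(9 + 5)) = 143*(-50 - 7/14) = 143*(-50 + (1/14)*(-7)) = 143*(-50 - ½) = 143*(-101/2) = -14443/2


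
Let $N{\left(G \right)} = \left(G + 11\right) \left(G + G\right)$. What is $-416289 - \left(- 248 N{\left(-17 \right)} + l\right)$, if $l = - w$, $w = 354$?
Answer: $-365343$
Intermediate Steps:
$N{\left(G \right)} = 2 G \left(11 + G\right)$ ($N{\left(G \right)} = \left(11 + G\right) 2 G = 2 G \left(11 + G\right)$)
$l = -354$ ($l = \left(-1\right) 354 = -354$)
$-416289 - \left(- 248 N{\left(-17 \right)} + l\right) = -416289 - \left(- 248 \cdot 2 \left(-17\right) \left(11 - 17\right) - 354\right) = -416289 - \left(- 248 \cdot 2 \left(-17\right) \left(-6\right) - 354\right) = -416289 - \left(\left(-248\right) 204 - 354\right) = -416289 - \left(-50592 - 354\right) = -416289 - -50946 = -416289 + 50946 = -365343$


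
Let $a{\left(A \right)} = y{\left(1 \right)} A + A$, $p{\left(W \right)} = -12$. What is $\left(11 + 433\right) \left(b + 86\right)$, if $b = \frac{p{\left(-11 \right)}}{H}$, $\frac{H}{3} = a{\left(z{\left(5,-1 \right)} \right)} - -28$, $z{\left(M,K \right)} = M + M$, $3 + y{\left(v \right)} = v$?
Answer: $\frac{114256}{3} \approx 38085.0$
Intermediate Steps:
$y{\left(v \right)} = -3 + v$
$z{\left(M,K \right)} = 2 M$
$a{\left(A \right)} = - A$ ($a{\left(A \right)} = \left(-3 + 1\right) A + A = - 2 A + A = - A$)
$H = 54$ ($H = 3 \left(- 2 \cdot 5 - -28\right) = 3 \left(\left(-1\right) 10 + 28\right) = 3 \left(-10 + 28\right) = 3 \cdot 18 = 54$)
$b = - \frac{2}{9}$ ($b = - \frac{12}{54} = \left(-12\right) \frac{1}{54} = - \frac{2}{9} \approx -0.22222$)
$\left(11 + 433\right) \left(b + 86\right) = \left(11 + 433\right) \left(- \frac{2}{9} + 86\right) = 444 \cdot \frac{772}{9} = \frac{114256}{3}$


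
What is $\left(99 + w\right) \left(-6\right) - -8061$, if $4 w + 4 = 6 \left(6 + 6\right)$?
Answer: $7365$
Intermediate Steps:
$w = 17$ ($w = -1 + \frac{6 \left(6 + 6\right)}{4} = -1 + \frac{6 \cdot 12}{4} = -1 + \frac{1}{4} \cdot 72 = -1 + 18 = 17$)
$\left(99 + w\right) \left(-6\right) - -8061 = \left(99 + 17\right) \left(-6\right) - -8061 = 116 \left(-6\right) + 8061 = -696 + 8061 = 7365$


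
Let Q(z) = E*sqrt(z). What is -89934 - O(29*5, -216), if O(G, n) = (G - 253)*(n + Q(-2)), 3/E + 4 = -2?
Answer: -113262 - 54*I*sqrt(2) ≈ -1.1326e+5 - 76.368*I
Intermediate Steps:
E = -1/2 (E = 3/(-4 - 2) = 3/(-6) = 3*(-1/6) = -1/2 ≈ -0.50000)
Q(z) = -sqrt(z)/2
O(G, n) = (-253 + G)*(n - I*sqrt(2)/2) (O(G, n) = (G - 253)*(n - I*sqrt(2)/2) = (-253 + G)*(n - I*sqrt(2)/2))
-89934 - O(29*5, -216) = -89934 - (-253*(-216) + (29*5)*(-216) + 253*I*sqrt(2)/2 - I*29*5*sqrt(2)/2) = -89934 - (54648 + 145*(-216) + 253*I*sqrt(2)/2 - 1/2*I*145*sqrt(2)) = -89934 - (54648 - 31320 + 253*I*sqrt(2)/2 - 145*I*sqrt(2)/2) = -89934 - (23328 + 54*I*sqrt(2)) = -89934 + (-23328 - 54*I*sqrt(2)) = -113262 - 54*I*sqrt(2)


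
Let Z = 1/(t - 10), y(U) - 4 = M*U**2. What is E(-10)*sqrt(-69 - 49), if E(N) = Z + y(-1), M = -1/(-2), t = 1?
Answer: 79*I*sqrt(118)/18 ≈ 47.676*I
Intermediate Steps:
M = 1/2 (M = -1*(-1/2) = 1/2 ≈ 0.50000)
y(U) = 4 + U**2/2
Z = -1/9 (Z = 1/(1 - 10) = 1/(-9) = -1/9 ≈ -0.11111)
E(N) = 79/18 (E(N) = -1/9 + (4 + (1/2)*(-1)**2) = -1/9 + (4 + (1/2)*1) = -1/9 + (4 + 1/2) = -1/9 + 9/2 = 79/18)
E(-10)*sqrt(-69 - 49) = 79*sqrt(-69 - 49)/18 = 79*sqrt(-118)/18 = 79*(I*sqrt(118))/18 = 79*I*sqrt(118)/18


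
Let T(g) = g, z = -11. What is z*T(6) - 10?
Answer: -76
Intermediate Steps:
z*T(6) - 10 = -11*6 - 10 = -66 - 10 = -76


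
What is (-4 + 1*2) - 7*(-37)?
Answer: 257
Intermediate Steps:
(-4 + 1*2) - 7*(-37) = (-4 + 2) + 259 = -2 + 259 = 257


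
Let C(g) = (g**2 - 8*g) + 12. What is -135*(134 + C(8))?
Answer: -19710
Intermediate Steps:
C(g) = 12 + g**2 - 8*g
-135*(134 + C(8)) = -135*(134 + (12 + 8**2 - 8*8)) = -135*(134 + (12 + 64 - 64)) = -135*(134 + 12) = -135*146 = -19710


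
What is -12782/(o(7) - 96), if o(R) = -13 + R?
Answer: 6391/51 ≈ 125.31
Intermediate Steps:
-12782/(o(7) - 96) = -12782/((-13 + 7) - 96) = -12782/(-6 - 96) = -12782/(-102) = -1/102*(-12782) = 6391/51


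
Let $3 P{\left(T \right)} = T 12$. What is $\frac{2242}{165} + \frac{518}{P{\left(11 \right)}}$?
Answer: $\frac{8369}{330} \approx 25.361$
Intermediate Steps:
$P{\left(T \right)} = 4 T$ ($P{\left(T \right)} = \frac{T 12}{3} = \frac{12 T}{3} = 4 T$)
$\frac{2242}{165} + \frac{518}{P{\left(11 \right)}} = \frac{2242}{165} + \frac{518}{4 \cdot 11} = 2242 \cdot \frac{1}{165} + \frac{518}{44} = \frac{2242}{165} + 518 \cdot \frac{1}{44} = \frac{2242}{165} + \frac{259}{22} = \frac{8369}{330}$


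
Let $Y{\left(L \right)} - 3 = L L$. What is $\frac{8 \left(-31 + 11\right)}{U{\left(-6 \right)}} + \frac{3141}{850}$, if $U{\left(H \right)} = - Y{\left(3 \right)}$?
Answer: $\frac{43423}{2550} \approx 17.029$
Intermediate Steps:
$Y{\left(L \right)} = 3 + L^{2}$ ($Y{\left(L \right)} = 3 + L L = 3 + L^{2}$)
$U{\left(H \right)} = -12$ ($U{\left(H \right)} = - (3 + 3^{2}) = - (3 + 9) = \left(-1\right) 12 = -12$)
$\frac{8 \left(-31 + 11\right)}{U{\left(-6 \right)}} + \frac{3141}{850} = \frac{8 \left(-31 + 11\right)}{-12} + \frac{3141}{850} = 8 \left(-20\right) \left(- \frac{1}{12}\right) + 3141 \cdot \frac{1}{850} = \left(-160\right) \left(- \frac{1}{12}\right) + \frac{3141}{850} = \frac{40}{3} + \frac{3141}{850} = \frac{43423}{2550}$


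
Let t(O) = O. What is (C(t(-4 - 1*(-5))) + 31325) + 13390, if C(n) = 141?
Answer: 44856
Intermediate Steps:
(C(t(-4 - 1*(-5))) + 31325) + 13390 = (141 + 31325) + 13390 = 31466 + 13390 = 44856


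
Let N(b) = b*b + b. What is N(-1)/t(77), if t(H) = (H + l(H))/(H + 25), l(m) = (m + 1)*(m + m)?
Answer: 0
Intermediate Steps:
N(b) = b + b**2 (N(b) = b**2 + b = b + b**2)
l(m) = 2*m*(1 + m) (l(m) = (1 + m)*(2*m) = 2*m*(1 + m))
t(H) = (H + 2*H*(1 + H))/(25 + H) (t(H) = (H + 2*H*(1 + H))/(H + 25) = (H + 2*H*(1 + H))/(25 + H))
N(-1)/t(77) = (-(1 - 1))/((77*(3 + 2*77)/(25 + 77))) = (-1*0)/((77*(3 + 154)/102)) = 0/((77*(1/102)*157)) = 0/(12089/102) = 0*(102/12089) = 0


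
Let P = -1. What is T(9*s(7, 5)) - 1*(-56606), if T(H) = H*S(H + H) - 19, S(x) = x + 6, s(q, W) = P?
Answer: 56695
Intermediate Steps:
s(q, W) = -1
S(x) = 6 + x
T(H) = -19 + H*(6 + 2*H) (T(H) = H*(6 + (H + H)) - 19 = H*(6 + 2*H) - 19 = -19 + H*(6 + 2*H))
T(9*s(7, 5)) - 1*(-56606) = (-19 + 2*(9*(-1))*(3 + 9*(-1))) - 1*(-56606) = (-19 + 2*(-9)*(3 - 9)) + 56606 = (-19 + 2*(-9)*(-6)) + 56606 = (-19 + 108) + 56606 = 89 + 56606 = 56695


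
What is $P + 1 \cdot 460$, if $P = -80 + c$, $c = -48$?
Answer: $332$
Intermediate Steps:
$P = -128$ ($P = -80 - 48 = -128$)
$P + 1 \cdot 460 = -128 + 1 \cdot 460 = -128 + 460 = 332$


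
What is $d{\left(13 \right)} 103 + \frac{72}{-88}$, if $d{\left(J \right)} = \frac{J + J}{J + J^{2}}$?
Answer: $\frac{1070}{77} \approx 13.896$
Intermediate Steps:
$d{\left(J \right)} = \frac{2 J}{J + J^{2}}$
$d{\left(13 \right)} 103 + \frac{72}{-88} = \frac{2}{1 + 13} \cdot 103 + \frac{72}{-88} = \frac{2}{14} \cdot 103 + 72 \left(- \frac{1}{88}\right) = 2 \cdot \frac{1}{14} \cdot 103 - \frac{9}{11} = \frac{1}{7} \cdot 103 - \frac{9}{11} = \frac{103}{7} - \frac{9}{11} = \frac{1070}{77}$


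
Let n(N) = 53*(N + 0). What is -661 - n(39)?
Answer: -2728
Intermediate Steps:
n(N) = 53*N
-661 - n(39) = -661 - 53*39 = -661 - 1*2067 = -661 - 2067 = -2728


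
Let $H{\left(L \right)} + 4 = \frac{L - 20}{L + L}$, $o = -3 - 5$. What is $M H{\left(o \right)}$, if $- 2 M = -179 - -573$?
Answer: $\frac{1773}{4} \approx 443.25$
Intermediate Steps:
$M = -197$ ($M = - \frac{-179 - -573}{2} = - \frac{-179 + 573}{2} = \left(- \frac{1}{2}\right) 394 = -197$)
$o = -8$ ($o = -3 - 5 = -8$)
$H{\left(L \right)} = -4 + \frac{-20 + L}{2 L}$ ($H{\left(L \right)} = -4 + \frac{L - 20}{L + L} = -4 + \frac{-20 + L}{2 L}$)
$M H{\left(o \right)} = - 197 \left(- \frac{7}{2} - \frac{10}{-8}\right) = - 197 \left(- \frac{7}{2} - - \frac{5}{4}\right) = - 197 \left(- \frac{7}{2} + \frac{5}{4}\right) = \left(-197\right) \left(- \frac{9}{4}\right) = \frac{1773}{4}$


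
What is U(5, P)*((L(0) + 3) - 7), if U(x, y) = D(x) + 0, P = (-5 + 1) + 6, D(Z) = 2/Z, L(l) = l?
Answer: -8/5 ≈ -1.6000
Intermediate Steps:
P = 2 (P = -4 + 6 = 2)
U(x, y) = 2/x (U(x, y) = 2/x + 0 = 2/x)
U(5, P)*((L(0) + 3) - 7) = (2/5)*((0 + 3) - 7) = (2*(⅕))*(3 - 7) = (⅖)*(-4) = -8/5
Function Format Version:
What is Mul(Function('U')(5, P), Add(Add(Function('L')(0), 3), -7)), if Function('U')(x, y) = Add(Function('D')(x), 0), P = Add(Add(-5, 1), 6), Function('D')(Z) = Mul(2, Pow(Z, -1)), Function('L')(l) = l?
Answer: Rational(-8, 5) ≈ -1.6000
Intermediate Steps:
P = 2 (P = Add(-4, 6) = 2)
Function('U')(x, y) = Mul(2, Pow(x, -1)) (Function('U')(x, y) = Add(Mul(2, Pow(x, -1)), 0) = Mul(2, Pow(x, -1)))
Mul(Function('U')(5, P), Add(Add(Function('L')(0), 3), -7)) = Mul(Mul(2, Pow(5, -1)), Add(Add(0, 3), -7)) = Mul(Mul(2, Rational(1, 5)), Add(3, -7)) = Mul(Rational(2, 5), -4) = Rational(-8, 5)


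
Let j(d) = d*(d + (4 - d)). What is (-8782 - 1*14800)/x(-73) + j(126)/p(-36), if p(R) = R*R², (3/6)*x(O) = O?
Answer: 7640057/47304 ≈ 161.51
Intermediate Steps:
x(O) = 2*O
p(R) = R³
j(d) = 4*d (j(d) = d*4 = 4*d)
(-8782 - 1*14800)/x(-73) + j(126)/p(-36) = (-8782 - 1*14800)/((2*(-73))) + (4*126)/((-36)³) = (-8782 - 14800)/(-146) + 504/(-46656) = -23582*(-1/146) + 504*(-1/46656) = 11791/73 - 7/648 = 7640057/47304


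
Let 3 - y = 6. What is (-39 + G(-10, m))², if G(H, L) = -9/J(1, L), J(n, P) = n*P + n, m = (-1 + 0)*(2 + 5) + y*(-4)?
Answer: 6561/4 ≈ 1640.3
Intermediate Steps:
y = -3 (y = 3 - 1*6 = 3 - 6 = -3)
m = 5 (m = (-1 + 0)*(2 + 5) - 3*(-4) = -1*7 + 12 = -7 + 12 = 5)
J(n, P) = n + P*n (J(n, P) = P*n + n = n + P*n)
G(H, L) = -9/(1 + L)
(-39 + G(-10, m))² = (-39 - 9/(1 + 5))² = (-39 - 9/6)² = (-39 - 9*⅙)² = (-39 - 3/2)² = (-81/2)² = 6561/4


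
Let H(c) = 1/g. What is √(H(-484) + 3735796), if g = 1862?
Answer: √264329981814/266 ≈ 1932.8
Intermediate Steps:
H(c) = 1/1862
√(H(-484) + 3735796) = √(1/1862 + 3735796) = √(6956052153/1862) = √264329981814/266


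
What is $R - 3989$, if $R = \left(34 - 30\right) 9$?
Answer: $-3953$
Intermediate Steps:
$R = 36$ ($R = 4 \cdot 9 = 36$)
$R - 3989 = 36 - 3989 = -3953$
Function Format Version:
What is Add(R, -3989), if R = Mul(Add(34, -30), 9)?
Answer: -3953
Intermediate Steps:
R = 36 (R = Mul(4, 9) = 36)
Add(R, -3989) = Add(36, -3989) = -3953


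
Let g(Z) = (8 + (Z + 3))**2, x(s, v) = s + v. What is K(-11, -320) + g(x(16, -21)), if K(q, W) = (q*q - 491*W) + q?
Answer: 157266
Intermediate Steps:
K(q, W) = q + q**2 - 491*W (K(q, W) = (q**2 - 491*W) + q = q + q**2 - 491*W)
g(Z) = (11 + Z)**2 (g(Z) = (8 + (3 + Z))**2 = (11 + Z)**2)
K(-11, -320) + g(x(16, -21)) = (-11 + (-11)**2 - 491*(-320)) + (11 + (16 - 21))**2 = (-11 + 121 + 157120) + (11 - 5)**2 = 157230 + 6**2 = 157230 + 36 = 157266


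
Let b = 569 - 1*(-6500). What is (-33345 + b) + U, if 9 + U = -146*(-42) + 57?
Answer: -20096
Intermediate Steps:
U = 6180 (U = -9 + (-146*(-42) + 57) = -9 + (-73*(-84) + 57) = -9 + (6132 + 57) = -9 + 6189 = 6180)
b = 7069 (b = 569 + 6500 = 7069)
(-33345 + b) + U = (-33345 + 7069) + 6180 = -26276 + 6180 = -20096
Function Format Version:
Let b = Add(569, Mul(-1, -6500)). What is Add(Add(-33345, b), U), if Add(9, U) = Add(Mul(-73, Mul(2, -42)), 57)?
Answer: -20096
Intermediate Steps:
U = 6180 (U = Add(-9, Add(Mul(-73, Mul(2, -42)), 57)) = Add(-9, Add(Mul(-73, -84), 57)) = Add(-9, Add(6132, 57)) = Add(-9, 6189) = 6180)
b = 7069 (b = Add(569, 6500) = 7069)
Add(Add(-33345, b), U) = Add(Add(-33345, 7069), 6180) = Add(-26276, 6180) = -20096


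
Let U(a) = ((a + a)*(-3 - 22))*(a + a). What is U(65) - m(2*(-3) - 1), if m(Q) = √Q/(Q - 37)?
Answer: -422500 + I*√7/44 ≈ -4.225e+5 + 0.060131*I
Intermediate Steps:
U(a) = -100*a² (U(a) = ((2*a)*(-25))*(2*a) = (-50*a)*(2*a) = -100*a²)
m(Q) = √Q/(-37 + Q)
U(65) - m(2*(-3) - 1) = -100*65² - √(2*(-3) - 1)/(-37 + (2*(-3) - 1)) = -100*4225 - √(-6 - 1)/(-37 + (-6 - 1)) = -422500 - √(-7)/(-37 - 7) = -422500 - I*√7/(-44) = -422500 - I*√7*(-1)/44 = -422500 - (-1)*I*√7/44 = -422500 + I*√7/44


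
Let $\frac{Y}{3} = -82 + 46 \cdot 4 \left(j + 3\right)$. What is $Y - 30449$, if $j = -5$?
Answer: $-31799$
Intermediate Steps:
$Y = -1350$ ($Y = 3 \left(-82 + 46 \cdot 4 \left(-5 + 3\right)\right) = 3 \left(-82 + 46 \cdot 4 \left(-2\right)\right) = 3 \left(-82 + 46 \left(-8\right)\right) = 3 \left(-82 - 368\right) = 3 \left(-450\right) = -1350$)
$Y - 30449 = -1350 - 30449 = -31799$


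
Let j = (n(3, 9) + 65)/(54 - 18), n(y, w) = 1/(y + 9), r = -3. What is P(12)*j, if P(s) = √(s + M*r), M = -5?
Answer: 781*√3/144 ≈ 9.3940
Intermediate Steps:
n(y, w) = 1/(9 + y)
P(s) = √(15 + s) (P(s) = √(s - 5*(-3)) = √(s + 15) = √(15 + s))
j = 781/432 (j = (1/(9 + 3) + 65)/(54 - 18) = (1/12 + 65)/36 = (1/12 + 65)*(1/36) = (781/12)*(1/36) = 781/432 ≈ 1.8079)
P(12)*j = √(15 + 12)*(781/432) = √27*(781/432) = (3*√3)*(781/432) = 781*√3/144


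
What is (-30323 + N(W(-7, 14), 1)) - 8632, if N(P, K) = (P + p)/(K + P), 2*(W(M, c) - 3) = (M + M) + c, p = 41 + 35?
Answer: -155741/4 ≈ -38935.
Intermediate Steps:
p = 76
W(M, c) = 3 + M + c/2 (W(M, c) = 3 + ((M + M) + c)/2 = 3 + (2*M + c)/2 = 3 + (c + 2*M)/2 = 3 + (M + c/2) = 3 + M + c/2)
N(P, K) = (76 + P)/(K + P) (N(P, K) = (P + 76)/(K + P) = (76 + P)/(K + P))
(-30323 + N(W(-7, 14), 1)) - 8632 = (-30323 + (76 + (3 - 7 + (½)*14))/(1 + (3 - 7 + (½)*14))) - 8632 = (-30323 + (76 + (3 - 7 + 7))/(1 + (3 - 7 + 7))) - 8632 = (-30323 + (76 + 3)/(1 + 3)) - 8632 = (-30323 + 79/4) - 8632 = -121213/4 - 8632 = -155741/4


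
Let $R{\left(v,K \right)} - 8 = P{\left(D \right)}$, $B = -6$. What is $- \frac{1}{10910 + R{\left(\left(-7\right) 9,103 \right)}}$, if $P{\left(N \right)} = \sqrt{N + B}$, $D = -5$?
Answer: $\frac{i}{\sqrt{11} - 10918 i} \approx -9.1592 \cdot 10^{-5} + 2.7823 \cdot 10^{-8} i$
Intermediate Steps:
$P{\left(N \right)} = \sqrt{-6 + N}$ ($P{\left(N \right)} = \sqrt{N - 6} = \sqrt{-6 + N}$)
$R{\left(v,K \right)} = 8 + i \sqrt{11}$ ($R{\left(v,K \right)} = 8 + \sqrt{-6 - 5} = 8 + \sqrt{-11} = 8 + i \sqrt{11}$)
$- \frac{1}{10910 + R{\left(\left(-7\right) 9,103 \right)}} = - \frac{1}{10910 + \left(8 + i \sqrt{11}\right)} = - \frac{1}{10918 + i \sqrt{11}}$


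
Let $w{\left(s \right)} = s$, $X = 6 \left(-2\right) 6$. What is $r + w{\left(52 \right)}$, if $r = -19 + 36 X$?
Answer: $-2559$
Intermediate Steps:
$X = -72$ ($X = \left(-12\right) 6 = -72$)
$r = -2611$ ($r = -19 + 36 \left(-72\right) = -19 - 2592 = -2611$)
$r + w{\left(52 \right)} = -2611 + 52 = -2559$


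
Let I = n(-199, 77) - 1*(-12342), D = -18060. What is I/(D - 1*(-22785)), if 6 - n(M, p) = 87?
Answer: 4087/1575 ≈ 2.5949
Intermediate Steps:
n(M, p) = -81 (n(M, p) = 6 - 1*87 = 6 - 87 = -81)
I = 12261 (I = -81 - 1*(-12342) = -81 + 12342 = 12261)
I/(D - 1*(-22785)) = 12261/(-18060 - 1*(-22785)) = 12261/(-18060 + 22785) = 12261/4725 = 12261*(1/4725) = 4087/1575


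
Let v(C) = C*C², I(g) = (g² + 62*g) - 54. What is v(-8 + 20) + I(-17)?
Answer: 909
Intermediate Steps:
I(g) = -54 + g² + 62*g
v(C) = C³
v(-8 + 20) + I(-17) = (-8 + 20)³ + (-54 + (-17)² + 62*(-17)) = 12³ + (-54 + 289 - 1054) = 1728 - 819 = 909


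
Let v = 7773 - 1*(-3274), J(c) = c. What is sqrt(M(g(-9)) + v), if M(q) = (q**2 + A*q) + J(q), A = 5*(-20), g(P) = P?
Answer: sqrt(12019) ≈ 109.63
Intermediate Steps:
A = -100
v = 11047 (v = 7773 + 3274 = 11047)
M(q) = q**2 - 99*q (M(q) = (q**2 - 100*q) + q = q**2 - 99*q)
sqrt(M(g(-9)) + v) = sqrt(-9*(-99 - 9) + 11047) = sqrt(-9*(-108) + 11047) = sqrt(972 + 11047) = sqrt(12019)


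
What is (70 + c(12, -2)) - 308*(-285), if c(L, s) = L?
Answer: 87862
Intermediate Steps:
(70 + c(12, -2)) - 308*(-285) = (70 + 12) - 308*(-285) = 82 + 87780 = 87862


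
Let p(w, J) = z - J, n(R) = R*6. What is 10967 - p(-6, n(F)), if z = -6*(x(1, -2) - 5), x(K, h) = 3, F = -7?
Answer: 10913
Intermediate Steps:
n(R) = 6*R
z = 12 (z = -6*(3 - 5) = -6*(-2) = 12)
p(w, J) = 12 - J
10967 - p(-6, n(F)) = 10967 - (12 - 6*(-7)) = 10967 - (12 - 1*(-42)) = 10967 - (12 + 42) = 10967 - 1*54 = 10967 - 54 = 10913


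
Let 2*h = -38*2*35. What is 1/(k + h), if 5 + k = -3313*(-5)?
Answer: 1/15230 ≈ 6.5660e-5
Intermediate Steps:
k = 16560 (k = -5 - 3313*(-5) = -5 + 16565 = 16560)
h = -1330 (h = (-38*2*35)/2 = (-76*35)/2 = (½)*(-2660) = -1330)
1/(k + h) = 1/(16560 - 1330) = 1/15230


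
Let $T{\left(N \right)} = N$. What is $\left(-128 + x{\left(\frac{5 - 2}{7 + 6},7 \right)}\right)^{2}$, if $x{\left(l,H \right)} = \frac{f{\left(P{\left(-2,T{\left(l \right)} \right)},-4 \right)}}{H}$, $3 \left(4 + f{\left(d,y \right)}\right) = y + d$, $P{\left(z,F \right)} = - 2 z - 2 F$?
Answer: $\frac{136936804}{8281} \approx 16536.0$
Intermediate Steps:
$P{\left(z,F \right)} = - 2 F - 2 z$
$f{\left(d,y \right)} = -4 + \frac{d}{3} + \frac{y}{3}$ ($f{\left(d,y \right)} = -4 + \frac{y + d}{3} = -4 + \frac{d + y}{3} = -4 + \left(\frac{d}{3} + \frac{y}{3}\right) = -4 + \frac{d}{3} + \frac{y}{3}$)
$x{\left(l,H \right)} = \frac{-4 - \frac{2 l}{3}}{H}$ ($x{\left(l,H \right)} = \frac{-4 + \frac{- 2 l - -4}{3} + \frac{1}{3} \left(-4\right)}{H} = \frac{-4 + \frac{- 2 l + 4}{3} - \frac{4}{3}}{H} = \frac{-4 + \frac{4 - 2 l}{3} - \frac{4}{3}}{H} = \frac{-4 - \left(- \frac{4}{3} + \frac{2 l}{3}\right) - \frac{4}{3}}{H} = \frac{-4 - \frac{2 l}{3}}{H}$)
$\left(-128 + x{\left(\frac{5 - 2}{7 + 6},7 \right)}\right)^{2} = \left(-128 + \frac{2 \left(-6 - \frac{5 - 2}{7 + 6}\right)}{3 \cdot 7}\right)^{2} = \left(-128 + \frac{2}{3} \cdot \frac{1}{7} \left(-6 - \frac{3}{13}\right)\right)^{2} = \left(-128 + \frac{2}{3} \cdot \frac{1}{7} \left(- \frac{81}{13}\right)\right)^{2} = \left(-128 - \frac{54}{91}\right)^{2} = \left(- \frac{11702}{91}\right)^{2} = \frac{136936804}{8281}$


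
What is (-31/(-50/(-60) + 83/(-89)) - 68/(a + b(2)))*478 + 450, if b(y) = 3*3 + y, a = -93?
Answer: 326264498/2173 ≈ 1.5014e+5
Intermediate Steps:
b(y) = 9 + y
(-31/(-50/(-60) + 83/(-89)) - 68/(a + b(2)))*478 + 450 = (-31/(-50/(-60) + 83/(-89)) - 68/(-93 + (9 + 2)))*478 + 450 = (-31/(-50*(-1/60) + 83*(-1/89)) - 68/(-93 + 11))*478 + 450 = (-31/(5/6 - 83/89) - 68/(-82))*478 + 450 = (-31/(-53/534) - 68*(-1/82))*478 + 450 = (-31*(-534/53) + 34/41)*478 + 450 = (16554/53 + 34/41)*478 + 450 = (680516/2173)*478 + 450 = 325286648/2173 + 450 = 326264498/2173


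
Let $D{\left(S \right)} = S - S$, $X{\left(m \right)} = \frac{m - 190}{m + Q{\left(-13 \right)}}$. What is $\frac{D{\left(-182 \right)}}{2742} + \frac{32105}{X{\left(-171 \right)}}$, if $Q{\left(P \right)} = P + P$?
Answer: $\frac{6324685}{361} \approx 17520.0$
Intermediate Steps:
$Q{\left(P \right)} = 2 P$
$X{\left(m \right)} = \frac{-190 + m}{-26 + m}$ ($X{\left(m \right)} = \frac{m - 190}{m + 2 \left(-13\right)} = \frac{-190 + m}{m - 26} = \frac{-190 + m}{-26 + m}$)
$D{\left(S \right)} = 0$
$\frac{D{\left(-182 \right)}}{2742} + \frac{32105}{X{\left(-171 \right)}} = \frac{0}{2742} + \frac{32105}{\frac{1}{-26 - 171} \left(-190 - 171\right)} = 0 \cdot \frac{1}{2742} + \frac{32105}{\frac{1}{-197} \left(-361\right)} = 0 + \frac{32105}{\left(- \frac{1}{197}\right) \left(-361\right)} = 0 + \frac{32105}{\frac{361}{197}} = 0 + 32105 \cdot \frac{197}{361} = 0 + \frac{6324685}{361} = \frac{6324685}{361}$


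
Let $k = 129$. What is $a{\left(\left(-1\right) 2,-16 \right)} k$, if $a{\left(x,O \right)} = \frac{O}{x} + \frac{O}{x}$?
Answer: $2064$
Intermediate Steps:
$a{\left(x,O \right)} = \frac{2 O}{x}$
$a{\left(\left(-1\right) 2,-16 \right)} k = 2 \left(-16\right) \frac{1}{\left(-1\right) 2} \cdot 129 = 2 \left(-16\right) \frac{1}{-2} \cdot 129 = 2 \left(-16\right) \left(- \frac{1}{2}\right) 129 = 16 \cdot 129 = 2064$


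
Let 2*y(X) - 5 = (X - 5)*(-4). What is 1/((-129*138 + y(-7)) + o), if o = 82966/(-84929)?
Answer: -13066/232267447 ≈ -5.6254e-5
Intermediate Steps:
y(X) = 25/2 - 2*X (y(X) = 5/2 + ((X - 5)*(-4))/2 = 5/2 + ((-5 + X)*(-4))/2 = 5/2 + (20 - 4*X)/2 = 5/2 + (10 - 2*X) = 25/2 - 2*X)
o = -6382/6533 (o = 82966*(-1/84929) = -6382/6533 ≈ -0.97689)
1/((-129*138 + y(-7)) + o) = 1/((-129*138 + (25/2 - 2*(-7))) - 6382/6533) = 1/((-17802 + (25/2 + 14)) - 6382/6533) = 1/((-17802 + 53/2) - 6382/6533) = 1/(-35551/2 - 6382/6533) = 1/(-232267447/13066) = -13066/232267447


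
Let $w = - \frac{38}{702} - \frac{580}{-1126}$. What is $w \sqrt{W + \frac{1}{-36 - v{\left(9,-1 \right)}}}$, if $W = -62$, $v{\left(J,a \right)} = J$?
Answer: $\frac{91093 i \sqrt{13955}}{2964195} \approx 3.6303 i$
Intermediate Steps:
$w = \frac{91093}{197613}$ ($w = \left(-38\right) \frac{1}{702} - - \frac{290}{563} = - \frac{19}{351} + \frac{290}{563} = \frac{91093}{197613} \approx 0.46097$)
$w \sqrt{W + \frac{1}{-36 - v{\left(9,-1 \right)}}} = \frac{91093 \sqrt{-62 + \frac{1}{-36 - 9}}}{197613} = \frac{91093 \sqrt{-62 + \frac{1}{-45}}}{197613} = \frac{91093 \sqrt{-62 - \frac{1}{45}}}{197613} = \frac{91093 \sqrt{- \frac{2791}{45}}}{197613} = \frac{91093 \frac{i \sqrt{13955}}{15}}{197613} = \frac{91093 i \sqrt{13955}}{2964195}$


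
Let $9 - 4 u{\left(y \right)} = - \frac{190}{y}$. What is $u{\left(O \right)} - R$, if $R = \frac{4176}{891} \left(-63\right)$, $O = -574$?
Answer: $\frac{939018}{3157} \approx 297.44$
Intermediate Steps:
$u{\left(y \right)} = \frac{9}{4} + \frac{95}{2 y}$ ($u{\left(y \right)} = \frac{9}{4} - \frac{\left(-190\right) \frac{1}{y}}{4} = \frac{9}{4} + \frac{95}{2 y}$)
$R = - \frac{3248}{11}$ ($R = 4176 \cdot \frac{1}{891} \left(-63\right) = \frac{464}{99} \left(-63\right) = - \frac{3248}{11} \approx -295.27$)
$u{\left(O \right)} - R = \frac{190 + 9 \left(-574\right)}{4 \left(-574\right)} - - \frac{3248}{11} = \frac{1}{4} \left(- \frac{1}{574}\right) \left(190 - 5166\right) + \frac{3248}{11} = \frac{1}{4} \left(- \frac{1}{574}\right) \left(-4976\right) + \frac{3248}{11} = \frac{622}{287} + \frac{3248}{11} = \frac{939018}{3157}$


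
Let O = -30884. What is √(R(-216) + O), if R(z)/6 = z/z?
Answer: I*√30878 ≈ 175.72*I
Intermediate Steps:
R(z) = 6 (R(z) = 6*(z/z) = 6*1 = 6)
√(R(-216) + O) = √(6 - 30884) = √(-30878) = I*√30878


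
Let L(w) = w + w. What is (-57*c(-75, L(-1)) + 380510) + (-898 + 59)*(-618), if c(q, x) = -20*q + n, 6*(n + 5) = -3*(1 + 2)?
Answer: 1627765/2 ≈ 8.1388e+5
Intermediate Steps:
L(w) = 2*w
n = -13/2 (n = -5 + (-3*(1 + 2))/6 = -5 + (-3*3)/6 = -5 + (⅙)*(-9) = -5 - 3/2 = -13/2 ≈ -6.5000)
c(q, x) = -13/2 - 20*q (c(q, x) = -20*q - 13/2 = -13/2 - 20*q)
(-57*c(-75, L(-1)) + 380510) + (-898 + 59)*(-618) = (-57*(-13/2 - 20*(-75)) + 380510) + (-898 + 59)*(-618) = (-57*(-13/2 + 1500) + 380510) - 839*(-618) = (-57*2987/2 + 380510) + 518502 = (-170259/2 + 380510) + 518502 = 590761/2 + 518502 = 1627765/2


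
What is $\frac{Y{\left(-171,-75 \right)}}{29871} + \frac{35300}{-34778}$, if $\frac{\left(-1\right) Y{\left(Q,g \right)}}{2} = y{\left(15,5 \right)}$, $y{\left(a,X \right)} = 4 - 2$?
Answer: $- \frac{527292706}{519426819} \approx -1.0151$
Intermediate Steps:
$y{\left(a,X \right)} = 2$
$Y{\left(Q,g \right)} = -4$ ($Y{\left(Q,g \right)} = \left(-2\right) 2 = -4$)
$\frac{Y{\left(-171,-75 \right)}}{29871} + \frac{35300}{-34778} = - \frac{4}{29871} + \frac{35300}{-34778} = \left(-4\right) \frac{1}{29871} + 35300 \left(- \frac{1}{34778}\right) = - \frac{4}{29871} - \frac{17650}{17389} = - \frac{527292706}{519426819}$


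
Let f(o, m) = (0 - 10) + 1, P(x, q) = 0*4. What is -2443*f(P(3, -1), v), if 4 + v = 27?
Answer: 21987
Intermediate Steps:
v = 23 (v = -4 + 27 = 23)
P(x, q) = 0
f(o, m) = -9 (f(o, m) = -10 + 1 = -9)
-2443*f(P(3, -1), v) = -2443*(-9) = 21987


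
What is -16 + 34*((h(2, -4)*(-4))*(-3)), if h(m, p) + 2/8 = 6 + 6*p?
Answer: -7462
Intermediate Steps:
h(m, p) = 23/4 + 6*p (h(m, p) = -¼ + (6 + 6*p) = 23/4 + 6*p)
-16 + 34*((h(2, -4)*(-4))*(-3)) = -16 + 34*(((23/4 + 6*(-4))*(-4))*(-3)) = -16 + 34*(((23/4 - 24)*(-4))*(-3)) = -16 + 34*(-73/4*(-4)*(-3)) = -16 + 34*(73*(-3)) = -16 + 34*(-219) = -16 - 7446 = -7462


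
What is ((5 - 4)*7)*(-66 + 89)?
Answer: 161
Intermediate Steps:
((5 - 4)*7)*(-66 + 89) = (1*7)*23 = 7*23 = 161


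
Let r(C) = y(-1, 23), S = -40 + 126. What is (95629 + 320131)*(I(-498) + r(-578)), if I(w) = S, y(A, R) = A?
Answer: 35339600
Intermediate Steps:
S = 86
I(w) = 86
r(C) = -1
(95629 + 320131)*(I(-498) + r(-578)) = (95629 + 320131)*(86 - 1) = 415760*85 = 35339600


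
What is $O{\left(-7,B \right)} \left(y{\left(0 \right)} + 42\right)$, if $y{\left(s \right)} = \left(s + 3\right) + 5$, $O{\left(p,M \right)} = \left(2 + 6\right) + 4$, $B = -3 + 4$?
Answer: $600$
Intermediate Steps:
$B = 1$
$O{\left(p,M \right)} = 12$ ($O{\left(p,M \right)} = 8 + 4 = 12$)
$y{\left(s \right)} = 8 + s$ ($y{\left(s \right)} = \left(3 + s\right) + 5 = 8 + s$)
$O{\left(-7,B \right)} \left(y{\left(0 \right)} + 42\right) = 12 \left(\left(8 + 0\right) + 42\right) = 12 \left(8 + 42\right) = 12 \cdot 50 = 600$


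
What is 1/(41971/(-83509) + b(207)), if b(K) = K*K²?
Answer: 83509/740703326216 ≈ 1.1274e-7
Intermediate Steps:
b(K) = K³
1/(41971/(-83509) + b(207)) = 1/(41971/(-83509) + 207³) = 1/(41971*(-1/83509) + 8869743) = 1/(-41971/83509 + 8869743) = 1/(740703326216/83509) = 83509/740703326216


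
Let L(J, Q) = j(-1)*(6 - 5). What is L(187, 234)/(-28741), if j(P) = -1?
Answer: 1/28741 ≈ 3.4794e-5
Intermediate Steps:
L(J, Q) = -1 (L(J, Q) = -(6 - 5) = -1*1 = -1)
L(187, 234)/(-28741) = -1/(-28741) = -1*(-1/28741) = 1/28741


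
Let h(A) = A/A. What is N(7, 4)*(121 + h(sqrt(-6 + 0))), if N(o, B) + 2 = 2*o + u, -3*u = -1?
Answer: 4514/3 ≈ 1504.7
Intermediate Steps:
u = 1/3 (u = -1/3*(-1) = 1/3 ≈ 0.33333)
N(o, B) = -5/3 + 2*o (N(o, B) = -2 + (2*o + 1/3) = -2 + (1/3 + 2*o) = -5/3 + 2*o)
h(A) = 1
N(7, 4)*(121 + h(sqrt(-6 + 0))) = (-5/3 + 2*7)*(121 + 1) = (-5/3 + 14)*122 = (37/3)*122 = 4514/3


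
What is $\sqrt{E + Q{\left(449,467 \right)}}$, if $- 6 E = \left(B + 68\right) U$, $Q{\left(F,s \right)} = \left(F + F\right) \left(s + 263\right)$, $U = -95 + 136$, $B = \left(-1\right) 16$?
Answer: $\frac{\sqrt{5896662}}{3} \approx 809.43$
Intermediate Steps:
$B = -16$
$U = 41$
$Q{\left(F,s \right)} = 2 F \left(263 + s\right)$
$E = - \frac{1066}{3}$ ($E = - \frac{\left(-16 + 68\right) 41}{6} = - \frac{52 \cdot 41}{6} = \left(- \frac{1}{6}\right) 2132 = - \frac{1066}{3} \approx -355.33$)
$\sqrt{E + Q{\left(449,467 \right)}} = \sqrt{- \frac{1066}{3} + 2 \cdot 449 \left(263 + 467\right)} = \sqrt{- \frac{1066}{3} + 2 \cdot 449 \cdot 730} = \sqrt{- \frac{1066}{3} + 655540} = \sqrt{\frac{1965554}{3}} = \frac{\sqrt{5896662}}{3}$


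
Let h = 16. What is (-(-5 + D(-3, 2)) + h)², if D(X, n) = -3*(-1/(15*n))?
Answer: 43681/100 ≈ 436.81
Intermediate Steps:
D(X, n) = 1/(5*n) (D(X, n) = -3*(-1/(15*n)) = -(-1)/(5*n) = 1/(5*n))
(-(-5 + D(-3, 2)) + h)² = (-(-5 + (⅕)/2) + 16)² = (-(-5 + (⅕)*(½)) + 16)² = (-(-5 + ⅒) + 16)² = (-1*(-49/10) + 16)² = (49/10 + 16)² = (209/10)² = 43681/100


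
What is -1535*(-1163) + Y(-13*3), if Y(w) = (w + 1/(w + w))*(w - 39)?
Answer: 1788248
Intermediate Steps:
Y(w) = (-39 + w)*(w + 1/(2*w)) (Y(w) = (w + 1/(2*w))*(-39 + w) = (-39 + w)*(w + 1/(2*w)))
-1535*(-1163) + Y(-13*3) = -1535*(-1163) + (1/2 + (-13*3)**2 - (-507)*3 - 39/(2*((-13*3)))) = 1785205 + (1/2 + (-39)**2 - 39*(-39) - 39/2/(-39)) = 1785205 + (1/2 + 1521 + 1521 - 39/2*(-1/39)) = 1785205 + (1/2 + 1521 + 1521 + 1/2) = 1785205 + 3043 = 1788248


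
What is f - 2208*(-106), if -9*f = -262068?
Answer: 789500/3 ≈ 2.6317e+5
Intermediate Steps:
f = 87356/3 (f = -1/9*(-262068) = 87356/3 ≈ 29119.)
f - 2208*(-106) = 87356/3 - 2208*(-106) = 87356/3 + 234048 = 789500/3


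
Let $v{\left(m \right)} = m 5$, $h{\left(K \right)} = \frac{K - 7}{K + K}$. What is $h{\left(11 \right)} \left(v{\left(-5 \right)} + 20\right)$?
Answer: $- \frac{10}{11} \approx -0.90909$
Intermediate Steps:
$h{\left(K \right)} = \frac{-7 + K}{2 K}$
$v{\left(m \right)} = 5 m$
$h{\left(11 \right)} \left(v{\left(-5 \right)} + 20\right) = \frac{-7 + 11}{2 \cdot 11} \left(5 \left(-5\right) + 20\right) = \frac{1}{2} \cdot \frac{1}{11} \cdot 4 \left(-25 + 20\right) = \frac{2}{11} \left(-5\right) = - \frac{10}{11}$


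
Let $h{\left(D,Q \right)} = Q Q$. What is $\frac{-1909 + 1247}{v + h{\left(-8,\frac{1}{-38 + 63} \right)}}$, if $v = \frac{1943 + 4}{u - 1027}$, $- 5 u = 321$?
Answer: $\frac{205220000}{552629} \approx 371.35$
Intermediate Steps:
$u = - \frac{321}{5}$ ($u = \left(- \frac{1}{5}\right) 321 = - \frac{321}{5} \approx -64.2$)
$h{\left(D,Q \right)} = Q^{2}$
$v = - \frac{885}{496}$ ($v = \frac{1943 + 4}{- \frac{321}{5} - 1027} = \frac{1947}{- \frac{5456}{5}} = 1947 \left(- \frac{5}{5456}\right) = - \frac{885}{496} \approx -1.7843$)
$\frac{-1909 + 1247}{v + h{\left(-8,\frac{1}{-38 + 63} \right)}} = \frac{-1909 + 1247}{- \frac{885}{496} + \left(\frac{1}{-38 + 63}\right)^{2}} = - \frac{662}{- \frac{885}{496} + \left(\frac{1}{25}\right)^{2}} = - \frac{662}{- \frac{885}{496} + \frac{1}{625}} = - \frac{662}{- \frac{552629}{310000}} = \left(-662\right) \left(- \frac{310000}{552629}\right) = \frac{205220000}{552629}$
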